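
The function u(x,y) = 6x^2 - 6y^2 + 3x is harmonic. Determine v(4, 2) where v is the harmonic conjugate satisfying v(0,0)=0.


Step 1: v_x = -u_y = 12y + 0
Step 2: v_y = u_x = 12x + 3
Step 3: v = 12xy + 3y + C
Step 4: v(0,0) = 0 => C = 0
Step 5: v(4, 2) = 102

102


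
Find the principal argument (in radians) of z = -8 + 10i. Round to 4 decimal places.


Step 1: z = -8 + 10i
Step 2: arg(z) = atan2(10, -8)
Step 3: arg(z) = 2.2455

2.2455


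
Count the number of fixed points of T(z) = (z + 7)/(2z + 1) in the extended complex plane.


Step 1: Fixed points satisfy T(z) = z
Step 2: 2z^2 - 7 = 0
Step 3: Discriminant = 0^2 - 4*2*(-7) = 56
Step 4: Number of fixed points = 2

2


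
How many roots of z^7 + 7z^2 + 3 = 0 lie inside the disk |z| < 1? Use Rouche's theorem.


Step 1: On |z| = 1 the three terms have sizes |z^7| = 1^7 = 1, |7z^2| = 7*1^2 = 7, |3| = 3
Step 2: The dominant term is g(z) = 7z^2; let h(z) = z^7 + 3 so f = g + h
Step 3: On |z| = 1: |g| = 7 and |h| <= 1 + 3 = 4
Step 4: Since 7 > 4, |h| < |g| on |z| = 1, so by Rouche f has the same number of zeros as g inside |z| < 1
Step 5: g(z) = 7z^2 has 2 zeros (at the origin, multiplicity 2) inside |z| < 1. Answer = 2

2


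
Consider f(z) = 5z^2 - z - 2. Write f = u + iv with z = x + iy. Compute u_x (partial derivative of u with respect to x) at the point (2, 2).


Step 1: f(z) = 5(x+iy)^2 - (x+iy) - 2
Step 2: u = 5(x^2 - y^2) - x - 2
Step 3: u_x = 10x - 1
Step 4: At (2, 2): u_x = 20 - 1 = 19

19


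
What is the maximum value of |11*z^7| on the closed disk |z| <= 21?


Step 1: On |z| = 21, |f(z)| = 11 * |z|^7 = 11 * 21^7
Step 2: By maximum modulus principle, maximum is on boundary.
Step 3: Maximum = 11 * 1801088541 = 19811973951

19811973951


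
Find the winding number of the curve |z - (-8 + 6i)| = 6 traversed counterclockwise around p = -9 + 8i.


Step 1: Center c = (-8, 6), radius = 6
Step 2: |p - c|^2 = (-1)^2 + 2^2 = 5
Step 3: r^2 = 36
Step 4: |p-c| < r so winding number = 1

1


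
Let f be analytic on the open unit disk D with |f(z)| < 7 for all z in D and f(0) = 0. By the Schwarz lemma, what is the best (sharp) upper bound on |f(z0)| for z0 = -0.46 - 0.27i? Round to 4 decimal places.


Step 1: g = f/7 maps D -> D with g(0) = 0, so by the Schwarz lemma |g(z)| <= |z|, i.e. |f(z)| <= 7|z|; this is sharp (f(z) = 7z).
Step 2: |z0|^2 = (-0.46)^2 + (-0.27)^2 = 0.2845
Step 3: |z0| = sqrt(0.2845) = 0.533385
Step 4: Best bound = 7 * |z0| = 7 * 0.533385 = 3.7337

3.7337


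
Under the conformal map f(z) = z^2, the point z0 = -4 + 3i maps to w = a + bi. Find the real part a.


Step 1: z0 = -4 + 3i
Step 2: z0^2 = (-4)^2 - 3^2 - 24i
Step 3: real part = 16 - 9 = 7

7


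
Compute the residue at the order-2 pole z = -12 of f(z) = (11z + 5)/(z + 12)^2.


Step 1: Pole of order 2 at z = -12
Step 2: Res = lim d/dz [(z + 12)^2 * f(z)] as z -> -12
Step 3: (z + 12)^2 * f(z) = 11z + 5
Step 4: d/dz[11z + 5] = 11

11


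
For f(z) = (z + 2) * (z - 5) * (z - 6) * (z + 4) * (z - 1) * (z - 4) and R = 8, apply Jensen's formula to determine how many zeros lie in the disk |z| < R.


Jensen's formula: (1/2pi)*integral log|f(Re^it)|dt = log|f(0)| + sum_{|a_k|<R} log(R/|a_k|)
Step 1: f(0) = 2 * (-5) * (-6) * 4 * (-1) * (-4) = 960
Step 2: log|f(0)| = log|-2| + log|5| + log|6| + log|-4| + log|1| + log|4| = 6.8669
Step 3: Zeros inside |z| < 8: -2, 5, 6, -4, 1, 4
Step 4: Jensen sum = log(8/2) + log(8/5) + log(8/6) + log(8/4) + log(8/1) + log(8/4) = 5.6097
Step 5: n(R) = number of terms in the Jensen sum = count of zeros inside |z| < 8 = 6

6


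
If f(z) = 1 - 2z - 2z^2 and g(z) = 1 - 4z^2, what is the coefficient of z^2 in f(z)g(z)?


Step 1: z^2 term in f*g comes from: (1)*(-4z^2) + (-2z)*(0) + (-2z^2)*(1)
Step 2: = -4 + 0 - 2
Step 3: = -6

-6


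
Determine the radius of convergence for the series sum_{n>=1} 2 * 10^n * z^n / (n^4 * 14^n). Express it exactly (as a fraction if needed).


Step 1: General term a_n = 2 * 10^n / (n^4 * 14^n)
Step 2: By the root test, |a_n|^(1/n) = 2^(1/n) * 10 / (n^(4/n) * 14) -> 10/14 as n -> infinity (since 2^(1/n) -> 1 and n^(4/n) -> 1)
Step 3: R = 1/lim|a_n|^(1/n) = 14/10 = 7/5

7/5


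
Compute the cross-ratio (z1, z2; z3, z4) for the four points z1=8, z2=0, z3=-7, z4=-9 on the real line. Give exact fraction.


Step 1: (z1-z3)(z2-z4) = 15 * 9 = 135
Step 2: (z1-z4)(z2-z3) = 17 * 7 = 119
Step 3: Cross-ratio = 135/119 = 135/119

135/119


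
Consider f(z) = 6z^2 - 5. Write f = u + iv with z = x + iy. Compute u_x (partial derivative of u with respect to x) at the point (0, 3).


Step 1: f(z) = 6(x+iy)^2 - 5
Step 2: u = 6(x^2 - y^2) - 5
Step 3: u_x = 12x + 0
Step 4: At (0, 3): u_x = 0 + 0 = 0

0


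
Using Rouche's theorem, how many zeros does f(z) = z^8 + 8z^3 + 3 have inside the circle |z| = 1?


Step 1: On |z| = 1 the three terms have sizes |z^8| = 1^8 = 1, |8z^3| = 8*1^3 = 8, |3| = 3
Step 2: The dominant term is g(z) = 8z^3; let h(z) = z^8 + 3 so f = g + h
Step 3: On |z| = 1: |g| = 8 and |h| <= 1 + 3 = 4
Step 4: Since 8 > 4, |h| < |g| on |z| = 1, so by Rouche f has the same number of zeros as g inside |z| < 1
Step 5: g(z) = 8z^3 has 3 zeros (at the origin, multiplicity 3) inside |z| < 1. Answer = 3

3


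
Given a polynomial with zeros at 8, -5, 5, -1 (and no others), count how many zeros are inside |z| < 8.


Step 1: Check each root:
  z = 8: |8| = 8 >= 8
  z = -5: |-5| = 5 < 8
  z = 5: |5| = 5 < 8
  z = -1: |-1| = 1 < 8
Step 2: Count = 3

3


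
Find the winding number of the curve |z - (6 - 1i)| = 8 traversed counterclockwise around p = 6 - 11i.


Step 1: Center c = (6, -1), radius = 8
Step 2: |p - c|^2 = 0^2 + (-10)^2 = 100
Step 3: r^2 = 64
Step 4: |p-c| > r so winding number = 0

0


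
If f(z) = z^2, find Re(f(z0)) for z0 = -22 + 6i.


Step 1: z0 = -22 + 6i
Step 2: z0^2 = (-22)^2 - 6^2 - 264i
Step 3: real part = 484 - 36 = 448

448


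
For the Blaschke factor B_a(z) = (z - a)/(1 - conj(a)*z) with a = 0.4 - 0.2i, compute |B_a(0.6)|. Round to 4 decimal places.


Step 1: Numerator z0 - a = 0.6 - (0.4 - 0.2i) = 0.2 + 0.2i
Step 2: Denominator 1 - conj(a)*z0 = 1 - (0.4 + 0.2i)*0.6 = 0.76 - 0.12i
Step 3: |z0 - a|^2 = 0.2^2 + 0.2^2 = 0.08; |1 - conj(a)*z0|^2 = 0.76^2 + (-0.12)^2 = 0.592
Step 4: |B_a(0.6)| = sqrt(0.08 / 0.592) = sqrt(0.135135)
Step 5: = 0.3676

0.3676


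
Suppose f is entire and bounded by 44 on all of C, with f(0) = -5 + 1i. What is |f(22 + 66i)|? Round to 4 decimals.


Step 1: By Liouville's theorem, a bounded entire function is constant.
Step 2: f(z) = f(0) = -5 + 1i for all z.
Step 3: |f(w)| = |-5 + 1i| = sqrt(25 + 1)
Step 4: = 5.099

5.099


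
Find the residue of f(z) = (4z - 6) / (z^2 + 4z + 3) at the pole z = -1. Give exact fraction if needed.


Step 1: Q(z) = z^2 + 4z + 3 = (z + 1)(z + 3)
Step 2: Q'(z) = 2z + 4
Step 3: Q'(-1) = 2, P(-1) = -10
Step 4: Res = P(-1)/Q'(-1) = -10/2 = -5

-5


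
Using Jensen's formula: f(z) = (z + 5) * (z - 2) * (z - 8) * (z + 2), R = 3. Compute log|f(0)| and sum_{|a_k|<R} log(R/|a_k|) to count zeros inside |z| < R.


Jensen's formula: (1/2pi)*integral log|f(Re^it)|dt = log|f(0)| + sum_{|a_k|<R} log(R/|a_k|)
Step 1: f(0) = 5 * (-2) * (-8) * 2 = 160
Step 2: log|f(0)| = log|-5| + log|2| + log|8| + log|-2| = 5.0752
Step 3: Zeros inside |z| < 3: 2, -2
Step 4: Jensen sum = log(3/2) + log(3/2) = 0.8109
Step 5: n(R) = number of terms in the Jensen sum = count of zeros inside |z| < 3 = 2

2


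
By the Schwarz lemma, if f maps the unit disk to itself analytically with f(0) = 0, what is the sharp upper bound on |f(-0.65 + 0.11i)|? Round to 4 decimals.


Step 1: Schwarz lemma: if f: D -> D is analytic with f(0) = 0, then |f(z)| <= |z| for all z in D, and this is sharp (f(z) = z).
Step 2: |z0|^2 = (-0.65)^2 + 0.11^2 = 0.4346
Step 3: |z0| = sqrt(0.4346) = 0.659242
Step 4: Best bound = |z0| = 0.6592

0.6592


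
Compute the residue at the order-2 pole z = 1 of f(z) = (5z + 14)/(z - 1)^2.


Step 1: Pole of order 2 at z = 1
Step 2: Res = lim d/dz [(z - 1)^2 * f(z)] as z -> 1
Step 3: (z - 1)^2 * f(z) = 5z + 14
Step 4: d/dz[5z + 14] = 5

5


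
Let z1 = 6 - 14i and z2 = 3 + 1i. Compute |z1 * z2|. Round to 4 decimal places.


Step 1: |z1| = sqrt(6^2 + (-14)^2) = sqrt(232)
Step 2: |z2| = sqrt(3^2 + 1^2) = sqrt(10)
Step 3: |z1*z2| = |z1|*|z2| = sqrt(232) * sqrt(10) = sqrt(232 * 10) = sqrt(2320)
Step 4: = 48.1664

48.1664


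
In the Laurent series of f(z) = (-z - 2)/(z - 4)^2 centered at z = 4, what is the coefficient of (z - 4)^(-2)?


Step 1: Write the numerator in powers of (z - 4): -z - 2 = -(z - 4) + (-1*4 - 2) = -(z - 4) - 6
Step 2: Divide by (z - 4)^2: f(z) = -6(z - 4)^(-2) - (z - 4)^(-1)
Step 3: This finite sum is the Laurent series of f about z = 4.
Step 4: Coefficient of (z - 4)^(-2) = -1*4 - 2 = -6

-6


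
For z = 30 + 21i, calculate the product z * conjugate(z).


Step 1: conj(z) = 30 - 21i
Step 2: z * conj(z) = 30^2 + 21^2
Step 3: = 900 + 441 = 1341

1341


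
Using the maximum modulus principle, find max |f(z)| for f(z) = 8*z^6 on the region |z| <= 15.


Step 1: On |z| = 15, |f(z)| = 8 * |z|^6 = 8 * 15^6
Step 2: By maximum modulus principle, maximum is on boundary.
Step 3: Maximum = 8 * 11390625 = 91125000

91125000


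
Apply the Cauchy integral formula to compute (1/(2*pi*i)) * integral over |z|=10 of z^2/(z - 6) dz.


Step 1: f(z) = z^2, a = 6 is inside |z| = 10
Step 2: By Cauchy integral formula: (1/(2pi*i)) * integral = f(a)
Step 3: f(6) = 6^2 = 36

36


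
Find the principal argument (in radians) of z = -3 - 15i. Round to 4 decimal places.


Step 1: z = -3 - 15i
Step 2: arg(z) = atan2(-15, -3)
Step 3: arg(z) = -1.7682

-1.7682


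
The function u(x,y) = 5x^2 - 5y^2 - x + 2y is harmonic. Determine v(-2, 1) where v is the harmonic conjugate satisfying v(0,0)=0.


Step 1: v_x = -u_y = 10y - 2
Step 2: v_y = u_x = 10x - 1
Step 3: v = 10xy - 2x - y + C
Step 4: v(0,0) = 0 => C = 0
Step 5: v(-2, 1) = -17

-17


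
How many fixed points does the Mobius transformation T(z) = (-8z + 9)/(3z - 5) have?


Step 1: Fixed points satisfy T(z) = z
Step 2: 3z^2 + 3z - 9 = 0
Step 3: Discriminant = 3^2 - 4*3*(-9) = 117
Step 4: Number of fixed points = 2

2


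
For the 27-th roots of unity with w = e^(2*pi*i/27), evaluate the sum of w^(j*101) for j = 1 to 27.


Step 1: The sum sum_{j=1}^{n} w^(k*j) equals n if n | k, else 0.
Step 2: Here n = 27, k = 101
Step 3: Does n divide k? 27 | 101 -> False
Step 4: Sum = 0

0


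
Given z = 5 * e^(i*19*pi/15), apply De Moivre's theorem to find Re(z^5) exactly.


Step 1: By De Moivre's theorem, z^5 = 5^5 * e^(i*5*19*pi/15) = 3125 * (cos(19*pi/3) + i*sin(19*pi/3))
Step 2: |z|^5 = 5^5 = 3125
Step 3: Reduce the angle mod 2*pi: 19*pi/3 - 6*pi = pi/3
Step 4: cos(pi/3) = 1/2
Step 5: Re(z^5) = 3125 * 1/2 = 3125/2

3125/2


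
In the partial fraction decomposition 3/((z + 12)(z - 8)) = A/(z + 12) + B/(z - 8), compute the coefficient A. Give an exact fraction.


Step 1: Multiply both sides by (z + 12) and set z = -12
Step 2: A = 3 / (-12 - 8)
Step 3: A = 3 / (-20)
Step 4: A = -3/20

-3/20


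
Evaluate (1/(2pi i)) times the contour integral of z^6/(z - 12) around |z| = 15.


Step 1: f(z) = z^6, a = 12 is inside |z| = 15
Step 2: By Cauchy integral formula: (1/(2pi*i)) * integral = f(a)
Step 3: f(12) = 12^6 = 2985984

2985984


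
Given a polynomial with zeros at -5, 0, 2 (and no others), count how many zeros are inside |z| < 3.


Step 1: Check each root:
  z = -5: |-5| = 5 >= 3
  z = 0: |0| = 0 < 3
  z = 2: |2| = 2 < 3
Step 2: Count = 2

2


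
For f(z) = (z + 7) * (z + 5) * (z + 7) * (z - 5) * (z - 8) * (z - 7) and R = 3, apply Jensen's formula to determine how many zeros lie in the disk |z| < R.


Jensen's formula: (1/2pi)*integral log|f(Re^it)|dt = log|f(0)| + sum_{|a_k|<R} log(R/|a_k|)
Step 1: f(0) = 7 * 5 * 7 * (-5) * (-8) * (-7) = -68600
Step 2: log|f(0)| = log|-7| + log|-5| + log|-7| + log|5| + log|8| + log|7| = 11.136
Step 3: Zeros inside |z| < 3: none
Step 4: Jensen sum = (empty sum) = 0
Step 5: n(R) = number of terms in the Jensen sum = count of zeros inside |z| < 3 = 0

0


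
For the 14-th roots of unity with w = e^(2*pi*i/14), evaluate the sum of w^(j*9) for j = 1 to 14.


Step 1: The sum sum_{j=1}^{n} w^(k*j) equals n if n | k, else 0.
Step 2: Here n = 14, k = 9
Step 3: Does n divide k? 14 | 9 -> False
Step 4: Sum = 0

0


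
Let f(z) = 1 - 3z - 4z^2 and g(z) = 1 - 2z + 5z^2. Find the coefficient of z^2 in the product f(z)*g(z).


Step 1: z^2 term in f*g comes from: (1)*(5z^2) + (-3z)*(-2z) + (-4z^2)*(1)
Step 2: = 5 + 6 - 4
Step 3: = 7

7


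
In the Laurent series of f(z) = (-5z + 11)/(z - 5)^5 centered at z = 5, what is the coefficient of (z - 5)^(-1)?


Step 1: Write the numerator in powers of (z - 5): -5z + 11 = -5(z - 5) + (-5*5 + 11) = -5(z - 5) - 14
Step 2: Divide by (z - 5)^5: f(z) = -14(z - 5)^(-5) - 5(z - 5)^(-4)
Step 3: This finite sum is the Laurent series of f about z = 5.
Step 4: Only the powers -5 and -4 appear, so the coefficient of (z - 5)^(-1) = 0

0


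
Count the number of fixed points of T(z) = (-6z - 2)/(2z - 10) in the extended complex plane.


Step 1: Fixed points satisfy T(z) = z
Step 2: 2z^2 - 4z + 2 = 0
Step 3: Discriminant = (-4)^2 - 4*2*2 = 0
Step 4: Number of fixed points = 1

1


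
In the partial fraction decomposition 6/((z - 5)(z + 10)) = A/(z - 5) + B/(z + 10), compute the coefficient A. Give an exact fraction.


Step 1: Multiply both sides by (z - 5) and set z = 5
Step 2: A = 6 / (5 + 10)
Step 3: A = 6 / 15
Step 4: A = 2/5

2/5


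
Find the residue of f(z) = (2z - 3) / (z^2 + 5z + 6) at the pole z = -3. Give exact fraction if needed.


Step 1: Q(z) = z^2 + 5z + 6 = (z + 3)(z + 2)
Step 2: Q'(z) = 2z + 5
Step 3: Q'(-3) = -1, P(-3) = -9
Step 4: Res = P(-3)/Q'(-3) = -9/(-1) = 9

9


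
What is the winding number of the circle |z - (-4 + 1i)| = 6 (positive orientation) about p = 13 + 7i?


Step 1: Center c = (-4, 1), radius = 6
Step 2: |p - c|^2 = 17^2 + 6^2 = 325
Step 3: r^2 = 36
Step 4: |p-c| > r so winding number = 0

0


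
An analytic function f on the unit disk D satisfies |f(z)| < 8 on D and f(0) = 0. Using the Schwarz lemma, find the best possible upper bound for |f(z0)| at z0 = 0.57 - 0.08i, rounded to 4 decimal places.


Step 1: g = f/8 maps D -> D with g(0) = 0, so by the Schwarz lemma |g(z)| <= |z|, i.e. |f(z)| <= 8|z|; this is sharp (f(z) = 8z).
Step 2: |z0|^2 = 0.57^2 + (-0.08)^2 = 0.3313
Step 3: |z0| = sqrt(0.3313) = 0.575587
Step 4: Best bound = 8 * |z0| = 8 * 0.575587 = 4.6047

4.6047


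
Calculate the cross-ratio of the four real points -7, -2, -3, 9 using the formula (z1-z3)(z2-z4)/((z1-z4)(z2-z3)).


Step 1: (z1-z3)(z2-z4) = (-4) * (-11) = 44
Step 2: (z1-z4)(z2-z3) = (-16) * 1 = -16
Step 3: Cross-ratio = -44/16 = -11/4

-11/4


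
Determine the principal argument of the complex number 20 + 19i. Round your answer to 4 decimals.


Step 1: z = 20 + 19i
Step 2: arg(z) = atan2(19, 20)
Step 3: arg(z) = 0.7598

0.7598


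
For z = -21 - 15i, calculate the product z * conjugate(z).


Step 1: conj(z) = -21 + 15i
Step 2: z * conj(z) = (-21)^2 + (-15)^2
Step 3: = 441 + 225 = 666

666


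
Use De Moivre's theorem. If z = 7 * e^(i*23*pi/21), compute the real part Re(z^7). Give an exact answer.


Step 1: By De Moivre's theorem, z^7 = 7^7 * e^(i*7*23*pi/21) = 823543 * (cos(23*pi/3) + i*sin(23*pi/3))
Step 2: |z|^7 = 7^7 = 823543
Step 3: Reduce the angle mod 2*pi: 23*pi/3 - 6*pi = 5*pi/3
Step 4: cos(5*pi/3) = 1/2
Step 5: Re(z^7) = 823543 * 1/2 = 823543/2

823543/2


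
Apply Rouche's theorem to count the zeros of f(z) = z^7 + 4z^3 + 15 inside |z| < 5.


Step 1: On |z| = 5 the three terms have sizes |z^7| = 5^7 = 78125, |4z^3| = 4*5^3 = 500, |15| = 15
Step 2: The dominant term is g(z) = z^7; let h(z) = 4z^3 + 15 so f = g + h
Step 3: On |z| = 5: |g| = 78125 and |h| <= 500 + 15 = 515
Step 4: Since 78125 > 515, |h| < |g| on |z| = 5, so by Rouche f has the same number of zeros as g inside |z| < 5
Step 5: g(z) = z^7 has 7 zeros (all at the origin) inside |z| < 5. Answer = 7

7


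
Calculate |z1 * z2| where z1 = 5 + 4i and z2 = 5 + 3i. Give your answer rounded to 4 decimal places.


Step 1: |z1| = sqrt(5^2 + 4^2) = sqrt(41)
Step 2: |z2| = sqrt(5^2 + 3^2) = sqrt(34)
Step 3: |z1*z2| = |z1|*|z2| = sqrt(41) * sqrt(34) = sqrt(41 * 34) = sqrt(1394)
Step 4: = 37.3363

37.3363


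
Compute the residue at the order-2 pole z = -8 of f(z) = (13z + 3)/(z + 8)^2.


Step 1: Pole of order 2 at z = -8
Step 2: Res = lim d/dz [(z + 8)^2 * f(z)] as z -> -8
Step 3: (z + 8)^2 * f(z) = 13z + 3
Step 4: d/dz[13z + 3] = 13

13


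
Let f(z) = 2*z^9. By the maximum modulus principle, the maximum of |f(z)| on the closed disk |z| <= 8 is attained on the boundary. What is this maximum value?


Step 1: On |z| = 8, |f(z)| = 2 * |z|^9 = 2 * 8^9
Step 2: By maximum modulus principle, maximum is on boundary.
Step 3: Maximum = 2 * 134217728 = 268435456

268435456


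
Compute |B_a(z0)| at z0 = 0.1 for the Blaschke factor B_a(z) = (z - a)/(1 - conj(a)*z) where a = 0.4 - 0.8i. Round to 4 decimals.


Step 1: Numerator z0 - a = 0.1 - (0.4 - 0.8i) = -0.3 + 0.8i
Step 2: Denominator 1 - conj(a)*z0 = 1 - (0.4 + 0.8i)*0.1 = 0.96 - 0.08i
Step 3: |z0 - a|^2 = (-0.3)^2 + 0.8^2 = 0.73; |1 - conj(a)*z0|^2 = 0.96^2 + (-0.08)^2 = 0.928
Step 4: |B_a(0.1)| = sqrt(0.73 / 0.928) = sqrt(0.786638)
Step 5: = 0.8869

0.8869


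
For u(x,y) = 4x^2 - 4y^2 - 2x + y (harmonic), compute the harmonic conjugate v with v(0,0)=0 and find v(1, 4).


Step 1: v_x = -u_y = 8y - 1
Step 2: v_y = u_x = 8x - 2
Step 3: v = 8xy - x - 2y + C
Step 4: v(0,0) = 0 => C = 0
Step 5: v(1, 4) = 23

23


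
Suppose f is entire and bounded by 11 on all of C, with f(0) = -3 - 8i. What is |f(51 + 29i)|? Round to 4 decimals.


Step 1: By Liouville's theorem, a bounded entire function is constant.
Step 2: f(z) = f(0) = -3 - 8i for all z.
Step 3: |f(w)| = |-3 - 8i| = sqrt(9 + 64)
Step 4: = 8.544

8.544


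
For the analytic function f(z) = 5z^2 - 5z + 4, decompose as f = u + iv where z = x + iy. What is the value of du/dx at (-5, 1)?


Step 1: f(z) = 5(x+iy)^2 - 5(x+iy) + 4
Step 2: u = 5(x^2 - y^2) - 5x + 4
Step 3: u_x = 10x - 5
Step 4: At (-5, 1): u_x = -50 - 5 = -55

-55


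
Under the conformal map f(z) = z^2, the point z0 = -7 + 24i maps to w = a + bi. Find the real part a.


Step 1: z0 = -7 + 24i
Step 2: z0^2 = (-7)^2 - 24^2 - 336i
Step 3: real part = 49 - 576 = -527

-527


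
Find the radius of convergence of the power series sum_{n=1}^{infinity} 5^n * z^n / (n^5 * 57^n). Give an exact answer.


Step 1: General term a_n = 5^n / (n^5 * 57^n)
Step 2: By the root test, |a_n|^(1/n) = 5 / (n^(5/n) * 57) -> 5/57 as n -> infinity (since n^(5/n) -> 1)
Step 3: R = 1/lim|a_n|^(1/n) = 57/5

57/5


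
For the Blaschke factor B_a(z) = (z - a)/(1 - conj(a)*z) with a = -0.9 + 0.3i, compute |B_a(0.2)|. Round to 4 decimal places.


Step 1: Numerator z0 - a = 0.2 - (-0.9 + 0.3i) = 1.1 - 0.3i
Step 2: Denominator 1 - conj(a)*z0 = 1 - (-0.9 - 0.3i)*0.2 = 1.18 + 0.06i
Step 3: |z0 - a|^2 = 1.1^2 + (-0.3)^2 = 1.3; |1 - conj(a)*z0|^2 = 1.18^2 + 0.06^2 = 1.396
Step 4: |B_a(0.2)| = sqrt(1.3 / 1.396) = sqrt(0.931232)
Step 5: = 0.965

0.965


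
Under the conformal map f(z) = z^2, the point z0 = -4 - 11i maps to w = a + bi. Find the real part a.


Step 1: z0 = -4 - 11i
Step 2: z0^2 = (-4)^2 - (-11)^2 + 88i
Step 3: real part = 16 - 121 = -105

-105


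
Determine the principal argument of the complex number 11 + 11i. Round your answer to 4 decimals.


Step 1: z = 11 + 11i
Step 2: arg(z) = atan2(11, 11)
Step 3: arg(z) = 0.7854

0.7854


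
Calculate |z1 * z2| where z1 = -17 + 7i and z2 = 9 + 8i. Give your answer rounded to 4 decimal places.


Step 1: |z1| = sqrt((-17)^2 + 7^2) = sqrt(338)
Step 2: |z2| = sqrt(9^2 + 8^2) = sqrt(145)
Step 3: |z1*z2| = |z1|*|z2| = sqrt(338) * sqrt(145) = sqrt(338 * 145) = sqrt(49010)
Step 4: = 221.382

221.382


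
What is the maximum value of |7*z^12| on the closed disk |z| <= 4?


Step 1: On |z| = 4, |f(z)| = 7 * |z|^12 = 7 * 4^12
Step 2: By maximum modulus principle, maximum is on boundary.
Step 3: Maximum = 7 * 16777216 = 117440512

117440512


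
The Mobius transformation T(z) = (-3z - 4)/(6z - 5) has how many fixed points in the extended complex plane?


Step 1: Fixed points satisfy T(z) = z
Step 2: 6z^2 - 2z + 4 = 0
Step 3: Discriminant = (-2)^2 - 4*6*4 = -92
Step 4: Number of fixed points = 2

2


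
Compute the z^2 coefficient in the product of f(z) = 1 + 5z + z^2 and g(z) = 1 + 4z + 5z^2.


Step 1: z^2 term in f*g comes from: (1)*(5z^2) + (5z)*(4z) + (z^2)*(1)
Step 2: = 5 + 20 + 1
Step 3: = 26

26


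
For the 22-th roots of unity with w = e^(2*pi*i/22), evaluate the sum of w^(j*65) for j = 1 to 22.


Step 1: The sum sum_{j=1}^{n} w^(k*j) equals n if n | k, else 0.
Step 2: Here n = 22, k = 65
Step 3: Does n divide k? 22 | 65 -> False
Step 4: Sum = 0

0


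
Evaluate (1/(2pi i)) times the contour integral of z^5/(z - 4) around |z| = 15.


Step 1: f(z) = z^5, a = 4 is inside |z| = 15
Step 2: By Cauchy integral formula: (1/(2pi*i)) * integral = f(a)
Step 3: f(4) = 4^5 = 1024

1024


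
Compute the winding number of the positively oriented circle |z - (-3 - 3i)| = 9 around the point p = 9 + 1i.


Step 1: Center c = (-3, -3), radius = 9
Step 2: |p - c|^2 = 12^2 + 4^2 = 160
Step 3: r^2 = 81
Step 4: |p-c| > r so winding number = 0

0


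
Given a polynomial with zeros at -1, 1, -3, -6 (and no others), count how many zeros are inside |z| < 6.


Step 1: Check each root:
  z = -1: |-1| = 1 < 6
  z = 1: |1| = 1 < 6
  z = -3: |-3| = 3 < 6
  z = -6: |-6| = 6 >= 6
Step 2: Count = 3

3


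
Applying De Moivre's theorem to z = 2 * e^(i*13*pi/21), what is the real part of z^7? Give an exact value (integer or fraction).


Step 1: By De Moivre's theorem, z^7 = 2^7 * e^(i*7*13*pi/21) = 128 * (cos(13*pi/3) + i*sin(13*pi/3))
Step 2: |z|^7 = 2^7 = 128
Step 3: Reduce the angle mod 2*pi: 13*pi/3 - 4*pi = pi/3
Step 4: cos(pi/3) = 1/2
Step 5: Re(z^7) = 128 * 1/2 = 64

64


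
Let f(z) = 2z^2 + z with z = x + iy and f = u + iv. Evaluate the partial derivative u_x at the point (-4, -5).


Step 1: f(z) = 2(x+iy)^2 + (x+iy) + 0
Step 2: u = 2(x^2 - y^2) + x + 0
Step 3: u_x = 4x + 1
Step 4: At (-4, -5): u_x = -16 + 1 = -15

-15


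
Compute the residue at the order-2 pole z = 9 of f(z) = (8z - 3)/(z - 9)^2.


Step 1: Pole of order 2 at z = 9
Step 2: Res = lim d/dz [(z - 9)^2 * f(z)] as z -> 9
Step 3: (z - 9)^2 * f(z) = 8z - 3
Step 4: d/dz[8z - 3] = 8

8


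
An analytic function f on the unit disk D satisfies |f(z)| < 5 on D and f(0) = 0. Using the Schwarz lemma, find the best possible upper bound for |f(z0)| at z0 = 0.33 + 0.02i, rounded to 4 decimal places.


Step 1: g = f/5 maps D -> D with g(0) = 0, so by the Schwarz lemma |g(z)| <= |z|, i.e. |f(z)| <= 5|z|; this is sharp (f(z) = 5z).
Step 2: |z0|^2 = 0.33^2 + 0.02^2 = 0.1093
Step 3: |z0| = sqrt(0.1093) = 0.330606
Step 4: Best bound = 5 * |z0| = 5 * 0.330606 = 1.653

1.653


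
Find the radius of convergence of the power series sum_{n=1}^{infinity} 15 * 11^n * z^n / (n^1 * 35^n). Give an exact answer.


Step 1: General term a_n = 15 * 11^n / (n^1 * 35^n)
Step 2: By the root test, |a_n|^(1/n) = 15^(1/n) * 11 / (n^(1/n) * 35) -> 11/35 as n -> infinity (since 15^(1/n) -> 1 and n^(1/n) -> 1)
Step 3: R = 1/lim|a_n|^(1/n) = 35/11

35/11


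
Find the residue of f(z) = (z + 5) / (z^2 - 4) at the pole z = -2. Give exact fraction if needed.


Step 1: Q(z) = z^2 - 4 = (z + 2)(z - 2)
Step 2: Q'(z) = 2z
Step 3: Q'(-2) = -4, P(-2) = 3
Step 4: Res = P(-2)/Q'(-2) = 3/(-4) = -3/4

-3/4


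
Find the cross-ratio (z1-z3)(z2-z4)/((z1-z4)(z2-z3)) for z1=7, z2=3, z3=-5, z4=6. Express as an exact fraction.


Step 1: (z1-z3)(z2-z4) = 12 * (-3) = -36
Step 2: (z1-z4)(z2-z3) = 1 * 8 = 8
Step 3: Cross-ratio = -36/8 = -9/2

-9/2


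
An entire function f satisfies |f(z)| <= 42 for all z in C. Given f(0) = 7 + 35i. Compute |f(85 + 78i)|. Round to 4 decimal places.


Step 1: By Liouville's theorem, a bounded entire function is constant.
Step 2: f(z) = f(0) = 7 + 35i for all z.
Step 3: |f(w)| = |7 + 35i| = sqrt(49 + 1225)
Step 4: = 35.6931

35.6931


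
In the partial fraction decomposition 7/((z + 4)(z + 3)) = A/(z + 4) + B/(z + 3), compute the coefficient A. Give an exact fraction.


Step 1: Multiply both sides by (z + 4) and set z = -4
Step 2: A = 7 / (-4 + 3)
Step 3: A = 7 / (-1)
Step 4: A = -7

-7


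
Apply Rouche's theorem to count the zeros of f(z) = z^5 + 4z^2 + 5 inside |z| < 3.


Step 1: On |z| = 3 the three terms have sizes |z^5| = 3^5 = 243, |4z^2| = 4*3^2 = 36, |5| = 5
Step 2: The dominant term is g(z) = z^5; let h(z) = 4z^2 + 5 so f = g + h
Step 3: On |z| = 3: |g| = 243 and |h| <= 36 + 5 = 41
Step 4: Since 243 > 41, |h| < |g| on |z| = 3, so by Rouche f has the same number of zeros as g inside |z| < 3
Step 5: g(z) = z^5 has 5 zeros (all at the origin) inside |z| < 3. Answer = 5

5


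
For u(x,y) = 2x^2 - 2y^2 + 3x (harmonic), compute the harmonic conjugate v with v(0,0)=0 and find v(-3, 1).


Step 1: v_x = -u_y = 4y + 0
Step 2: v_y = u_x = 4x + 3
Step 3: v = 4xy + 3y + C
Step 4: v(0,0) = 0 => C = 0
Step 5: v(-3, 1) = -9

-9


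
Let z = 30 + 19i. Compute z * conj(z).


Step 1: conj(z) = 30 - 19i
Step 2: z * conj(z) = 30^2 + 19^2
Step 3: = 900 + 361 = 1261

1261


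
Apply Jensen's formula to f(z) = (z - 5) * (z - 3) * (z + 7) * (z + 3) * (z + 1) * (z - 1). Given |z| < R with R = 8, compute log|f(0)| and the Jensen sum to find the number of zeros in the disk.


Jensen's formula: (1/2pi)*integral log|f(Re^it)|dt = log|f(0)| + sum_{|a_k|<R} log(R/|a_k|)
Step 1: f(0) = (-5) * (-3) * 7 * 3 * 1 * (-1) = -315
Step 2: log|f(0)| = log|5| + log|3| + log|-7| + log|-3| + log|-1| + log|1| = 5.7526
Step 3: Zeros inside |z| < 8: 5, 3, -7, -3, -1, 1
Step 4: Jensen sum = log(8/5) + log(8/3) + log(8/7) + log(8/3) + log(8/1) + log(8/1) = 6.7241
Step 5: n(R) = number of terms in the Jensen sum = count of zeros inside |z| < 8 = 6

6


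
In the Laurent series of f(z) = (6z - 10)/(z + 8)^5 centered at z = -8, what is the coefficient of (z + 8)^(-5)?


Step 1: Write the numerator in powers of (z + 8): 6z - 10 = 6(z + 8) + (6*(-8) - 10) = 6(z + 8) - 58
Step 2: Divide by (z + 8)^5: f(z) = -58(z + 8)^(-5) + 6(z + 8)^(-4)
Step 3: This finite sum is the Laurent series of f about z = -8.
Step 4: Coefficient of (z + 8)^(-5) = 6*(-8) - 10 = -58

-58


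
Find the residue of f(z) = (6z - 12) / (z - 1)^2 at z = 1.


Step 1: Pole of order 2 at z = 1
Step 2: Res = lim d/dz [(z - 1)^2 * f(z)] as z -> 1
Step 3: (z - 1)^2 * f(z) = 6z - 12
Step 4: d/dz[6z - 12] = 6

6


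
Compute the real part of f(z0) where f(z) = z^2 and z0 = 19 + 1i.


Step 1: z0 = 19 + 1i
Step 2: z0^2 = 19^2 - 1^2 + 38i
Step 3: real part = 361 - 1 = 360

360


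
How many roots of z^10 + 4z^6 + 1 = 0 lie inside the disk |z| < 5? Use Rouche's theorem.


Step 1: On |z| = 5 the three terms have sizes |z^10| = 5^10 = 9765625, |4z^6| = 4*5^6 = 62500, |1| = 1
Step 2: The dominant term is g(z) = z^10; let h(z) = 4z^6 + 1 so f = g + h
Step 3: On |z| = 5: |g| = 9765625 and |h| <= 62500 + 1 = 62501
Step 4: Since 9765625 > 62501, |h| < |g| on |z| = 5, so by Rouche f has the same number of zeros as g inside |z| < 5
Step 5: g(z) = z^10 has 10 zeros (all at the origin) inside |z| < 5. Answer = 10

10


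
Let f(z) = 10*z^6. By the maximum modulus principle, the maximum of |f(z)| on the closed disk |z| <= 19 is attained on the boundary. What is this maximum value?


Step 1: On |z| = 19, |f(z)| = 10 * |z|^6 = 10 * 19^6
Step 2: By maximum modulus principle, maximum is on boundary.
Step 3: Maximum = 10 * 47045881 = 470458810

470458810


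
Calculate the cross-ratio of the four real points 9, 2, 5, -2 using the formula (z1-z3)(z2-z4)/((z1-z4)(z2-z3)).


Step 1: (z1-z3)(z2-z4) = 4 * 4 = 16
Step 2: (z1-z4)(z2-z3) = 11 * (-3) = -33
Step 3: Cross-ratio = -16/33 = -16/33

-16/33


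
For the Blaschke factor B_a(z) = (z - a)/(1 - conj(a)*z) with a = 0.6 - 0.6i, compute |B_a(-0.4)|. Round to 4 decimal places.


Step 1: Numerator z0 - a = -0.4 - (0.6 - 0.6i) = -1 + 0.6i
Step 2: Denominator 1 - conj(a)*z0 = 1 - (0.6 + 0.6i)*(-0.4) = 1.24 + 0.24i
Step 3: |z0 - a|^2 = (-1)^2 + 0.6^2 = 1.36; |1 - conj(a)*z0|^2 = 1.24^2 + 0.24^2 = 1.5952
Step 4: |B_a(-0.4)| = sqrt(1.36 / 1.5952) = sqrt(0.852558)
Step 5: = 0.9233

0.9233


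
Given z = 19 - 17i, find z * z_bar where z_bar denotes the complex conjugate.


Step 1: conj(z) = 19 + 17i
Step 2: z * conj(z) = 19^2 + (-17)^2
Step 3: = 361 + 289 = 650

650


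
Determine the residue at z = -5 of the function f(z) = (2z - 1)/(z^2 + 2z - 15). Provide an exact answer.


Step 1: Q(z) = z^2 + 2z - 15 = (z + 5)(z - 3)
Step 2: Q'(z) = 2z + 2
Step 3: Q'(-5) = -8, P(-5) = -11
Step 4: Res = P(-5)/Q'(-5) = -11/(-8) = 11/8

11/8


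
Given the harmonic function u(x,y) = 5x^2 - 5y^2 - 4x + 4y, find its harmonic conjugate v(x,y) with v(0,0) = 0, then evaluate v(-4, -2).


Step 1: v_x = -u_y = 10y - 4
Step 2: v_y = u_x = 10x - 4
Step 3: v = 10xy - 4x - 4y + C
Step 4: v(0,0) = 0 => C = 0
Step 5: v(-4, -2) = 104

104


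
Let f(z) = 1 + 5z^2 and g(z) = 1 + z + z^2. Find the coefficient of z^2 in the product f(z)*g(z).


Step 1: z^2 term in f*g comes from: (1)*(z^2) + (0)*(z) + (5z^2)*(1)
Step 2: = 1 + 0 + 5
Step 3: = 6

6


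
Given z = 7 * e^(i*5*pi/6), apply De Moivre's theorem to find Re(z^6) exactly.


Step 1: By De Moivre's theorem, z^6 = 7^6 * e^(i*6*5*pi/6) = 117649 * (cos(5*pi) + i*sin(5*pi))
Step 2: |z|^6 = 7^6 = 117649
Step 3: Reduce the angle mod 2*pi: 5*pi - 4*pi = pi
Step 4: cos(pi) = -1
Step 5: Re(z^6) = 117649 * (-1) = -117649

-117649


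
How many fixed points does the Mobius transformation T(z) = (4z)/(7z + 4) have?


Step 1: Fixed points satisfy T(z) = z
Step 2: 7z^2 = 0
Step 3: Discriminant = 0^2 - 4*7*0 = 0
Step 4: Number of fixed points = 1

1


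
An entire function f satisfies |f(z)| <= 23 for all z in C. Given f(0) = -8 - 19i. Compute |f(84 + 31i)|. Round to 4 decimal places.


Step 1: By Liouville's theorem, a bounded entire function is constant.
Step 2: f(z) = f(0) = -8 - 19i for all z.
Step 3: |f(w)| = |-8 - 19i| = sqrt(64 + 361)
Step 4: = 20.6155

20.6155


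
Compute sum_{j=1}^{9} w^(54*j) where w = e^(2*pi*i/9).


Step 1: The sum sum_{j=1}^{n} w^(k*j) equals n if n | k, else 0.
Step 2: Here n = 9, k = 54
Step 3: Does n divide k? 9 | 54 -> True
Step 4: Sum = 9

9


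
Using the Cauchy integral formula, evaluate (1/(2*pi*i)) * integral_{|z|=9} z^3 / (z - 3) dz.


Step 1: f(z) = z^3, a = 3 is inside |z| = 9
Step 2: By Cauchy integral formula: (1/(2pi*i)) * integral = f(a)
Step 3: f(3) = 3^3 = 27

27


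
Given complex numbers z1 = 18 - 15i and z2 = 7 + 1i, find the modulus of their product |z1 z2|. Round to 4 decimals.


Step 1: |z1| = sqrt(18^2 + (-15)^2) = sqrt(549)
Step 2: |z2| = sqrt(7^2 + 1^2) = sqrt(50)
Step 3: |z1*z2| = |z1|*|z2| = sqrt(549) * sqrt(50) = sqrt(549 * 50) = sqrt(27450)
Step 4: = 165.6804

165.6804


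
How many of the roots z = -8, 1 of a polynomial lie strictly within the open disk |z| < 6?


Step 1: Check each root:
  z = -8: |-8| = 8 >= 6
  z = 1: |1| = 1 < 6
Step 2: Count = 1

1


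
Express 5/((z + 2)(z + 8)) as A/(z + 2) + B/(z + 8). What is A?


Step 1: Multiply both sides by (z + 2) and set z = -2
Step 2: A = 5 / (-2 + 8)
Step 3: A = 5 / 6
Step 4: A = 5/6

5/6


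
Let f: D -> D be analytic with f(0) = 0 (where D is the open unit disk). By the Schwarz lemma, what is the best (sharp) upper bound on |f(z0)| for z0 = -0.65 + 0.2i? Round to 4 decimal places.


Step 1: Schwarz lemma: if f: D -> D is analytic with f(0) = 0, then |f(z)| <= |z| for all z in D, and this is sharp (f(z) = z).
Step 2: |z0|^2 = (-0.65)^2 + 0.2^2 = 0.4625
Step 3: |z0| = sqrt(0.4625) = 0.680074
Step 4: Best bound = |z0| = 0.6801

0.6801


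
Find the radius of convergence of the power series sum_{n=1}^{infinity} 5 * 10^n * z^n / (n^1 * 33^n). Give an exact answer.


Step 1: General term a_n = 5 * 10^n / (n^1 * 33^n)
Step 2: By the root test, |a_n|^(1/n) = 5^(1/n) * 10 / (n^(1/n) * 33) -> 10/33 as n -> infinity (since 5^(1/n) -> 1 and n^(1/n) -> 1)
Step 3: R = 1/lim|a_n|^(1/n) = 33/10

33/10


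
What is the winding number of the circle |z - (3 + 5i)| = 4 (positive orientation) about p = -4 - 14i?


Step 1: Center c = (3, 5), radius = 4
Step 2: |p - c|^2 = (-7)^2 + (-19)^2 = 410
Step 3: r^2 = 16
Step 4: |p-c| > r so winding number = 0

0


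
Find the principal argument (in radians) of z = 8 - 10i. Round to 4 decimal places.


Step 1: z = 8 - 10i
Step 2: arg(z) = atan2(-10, 8)
Step 3: arg(z) = -0.8961

-0.8961


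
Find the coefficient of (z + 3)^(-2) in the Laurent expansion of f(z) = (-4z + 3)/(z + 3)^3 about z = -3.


Step 1: Write the numerator in powers of (z + 3): -4z + 3 = -4(z + 3) + (-4*(-3) + 3) = -4(z + 3) + 15
Step 2: Divide by (z + 3)^3: f(z) = 15(z + 3)^(-3) - 4(z + 3)^(-2)
Step 3: This finite sum is the Laurent series of f about z = -3.
Step 4: Coefficient of (z + 3)^(-2) = coefficient of (z + 3) in the re-centred numerator = -4

-4


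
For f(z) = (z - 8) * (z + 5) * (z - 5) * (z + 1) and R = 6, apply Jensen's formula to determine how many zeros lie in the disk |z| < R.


Jensen's formula: (1/2pi)*integral log|f(Re^it)|dt = log|f(0)| + sum_{|a_k|<R} log(R/|a_k|)
Step 1: f(0) = (-8) * 5 * (-5) * 1 = 200
Step 2: log|f(0)| = log|8| + log|-5| + log|5| + log|-1| = 5.2983
Step 3: Zeros inside |z| < 6: -5, 5, -1
Step 4: Jensen sum = log(6/5) + log(6/5) + log(6/1) = 2.1564
Step 5: n(R) = number of terms in the Jensen sum = count of zeros inside |z| < 6 = 3

3


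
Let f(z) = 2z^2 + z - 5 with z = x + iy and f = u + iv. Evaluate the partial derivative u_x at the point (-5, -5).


Step 1: f(z) = 2(x+iy)^2 + (x+iy) - 5
Step 2: u = 2(x^2 - y^2) + x - 5
Step 3: u_x = 4x + 1
Step 4: At (-5, -5): u_x = -20 + 1 = -19

-19


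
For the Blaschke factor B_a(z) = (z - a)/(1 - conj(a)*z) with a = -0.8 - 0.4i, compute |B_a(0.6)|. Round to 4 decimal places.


Step 1: Numerator z0 - a = 0.6 - (-0.8 - 0.4i) = 1.4 + 0.4i
Step 2: Denominator 1 - conj(a)*z0 = 1 - (-0.8 + 0.4i)*0.6 = 1.48 - 0.24i
Step 3: |z0 - a|^2 = 1.4^2 + 0.4^2 = 2.12; |1 - conj(a)*z0|^2 = 1.48^2 + (-0.24)^2 = 2.248
Step 4: |B_a(0.6)| = sqrt(2.12 / 2.248) = sqrt(0.94306)
Step 5: = 0.9711

0.9711


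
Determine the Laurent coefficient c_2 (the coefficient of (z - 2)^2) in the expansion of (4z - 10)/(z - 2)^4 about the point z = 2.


Step 1: Write the numerator in powers of (z - 2): 4z - 10 = 4(z - 2) + (4*2 - 10) = 4(z - 2) - 2
Step 2: Divide by (z - 2)^4: f(z) = -2(z - 2)^(-4) + 4(z - 2)^(-3)
Step 3: This finite sum is the Laurent series of f about z = 2.
Step 4: Only the powers -4 and -3 appear, so the coefficient of (z - 2)^2 = 0

0


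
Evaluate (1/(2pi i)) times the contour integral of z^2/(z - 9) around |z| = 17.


Step 1: f(z) = z^2, a = 9 is inside |z| = 17
Step 2: By Cauchy integral formula: (1/(2pi*i)) * integral = f(a)
Step 3: f(9) = 9^2 = 81

81


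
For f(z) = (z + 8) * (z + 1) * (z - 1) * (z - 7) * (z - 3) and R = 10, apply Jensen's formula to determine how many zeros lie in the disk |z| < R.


Jensen's formula: (1/2pi)*integral log|f(Re^it)|dt = log|f(0)| + sum_{|a_k|<R} log(R/|a_k|)
Step 1: f(0) = 8 * 1 * (-1) * (-7) * (-3) = -168
Step 2: log|f(0)| = log|-8| + log|-1| + log|1| + log|7| + log|3| = 5.124
Step 3: Zeros inside |z| < 10: -8, -1, 1, 7, 3
Step 4: Jensen sum = log(10/8) + log(10/1) + log(10/1) + log(10/7) + log(10/3) = 6.389
Step 5: n(R) = number of terms in the Jensen sum = count of zeros inside |z| < 10 = 5

5


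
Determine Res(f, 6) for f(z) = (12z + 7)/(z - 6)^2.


Step 1: Pole of order 2 at z = 6
Step 2: Res = lim d/dz [(z - 6)^2 * f(z)] as z -> 6
Step 3: (z - 6)^2 * f(z) = 12z + 7
Step 4: d/dz[12z + 7] = 12

12


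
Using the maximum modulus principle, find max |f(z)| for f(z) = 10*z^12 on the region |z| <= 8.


Step 1: On |z| = 8, |f(z)| = 10 * |z|^12 = 10 * 8^12
Step 2: By maximum modulus principle, maximum is on boundary.
Step 3: Maximum = 10 * 68719476736 = 687194767360

687194767360


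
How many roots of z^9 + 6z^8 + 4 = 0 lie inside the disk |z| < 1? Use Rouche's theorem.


Step 1: On |z| = 1 the three terms have sizes |z^9| = 1^9 = 1, |6z^8| = 6*1^8 = 6, |4| = 4
Step 2: The dominant term is g(z) = 6z^8; let h(z) = z^9 + 4 so f = g + h
Step 3: On |z| = 1: |g| = 6 and |h| <= 1 + 4 = 5
Step 4: Since 6 > 5, |h| < |g| on |z| = 1, so by Rouche f has the same number of zeros as g inside |z| < 1
Step 5: g(z) = 6z^8 has 8 zeros (at the origin, multiplicity 8) inside |z| < 1. Answer = 8

8


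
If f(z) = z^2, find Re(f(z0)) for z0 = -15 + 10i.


Step 1: z0 = -15 + 10i
Step 2: z0^2 = (-15)^2 - 10^2 - 300i
Step 3: real part = 225 - 100 = 125

125


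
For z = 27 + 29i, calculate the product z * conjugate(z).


Step 1: conj(z) = 27 - 29i
Step 2: z * conj(z) = 27^2 + 29^2
Step 3: = 729 + 841 = 1570

1570


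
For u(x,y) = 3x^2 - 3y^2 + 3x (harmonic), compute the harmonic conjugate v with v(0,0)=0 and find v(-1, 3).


Step 1: v_x = -u_y = 6y + 0
Step 2: v_y = u_x = 6x + 3
Step 3: v = 6xy + 3y + C
Step 4: v(0,0) = 0 => C = 0
Step 5: v(-1, 3) = -9

-9


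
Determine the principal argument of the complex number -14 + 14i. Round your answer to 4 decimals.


Step 1: z = -14 + 14i
Step 2: arg(z) = atan2(14, -14)
Step 3: arg(z) = 2.3562

2.3562


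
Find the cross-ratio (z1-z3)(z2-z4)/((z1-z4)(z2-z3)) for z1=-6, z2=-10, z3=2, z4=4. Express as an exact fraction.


Step 1: (z1-z3)(z2-z4) = (-8) * (-14) = 112
Step 2: (z1-z4)(z2-z3) = (-10) * (-12) = 120
Step 3: Cross-ratio = 112/120 = 14/15

14/15


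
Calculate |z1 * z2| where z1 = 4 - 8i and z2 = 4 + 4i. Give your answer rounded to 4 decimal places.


Step 1: |z1| = sqrt(4^2 + (-8)^2) = sqrt(80)
Step 2: |z2| = sqrt(4^2 + 4^2) = sqrt(32)
Step 3: |z1*z2| = |z1|*|z2| = sqrt(80) * sqrt(32) = sqrt(80 * 32) = sqrt(2560)
Step 4: = 50.5964

50.5964


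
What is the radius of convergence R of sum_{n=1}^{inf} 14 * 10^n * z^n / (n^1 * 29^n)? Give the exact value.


Step 1: General term a_n = 14 * 10^n / (n^1 * 29^n)
Step 2: By the root test, |a_n|^(1/n) = 14^(1/n) * 10 / (n^(1/n) * 29) -> 10/29 as n -> infinity (since 14^(1/n) -> 1 and n^(1/n) -> 1)
Step 3: R = 1/lim|a_n|^(1/n) = 29/10

29/10


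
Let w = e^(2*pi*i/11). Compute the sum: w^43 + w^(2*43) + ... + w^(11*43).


Step 1: The sum sum_{j=1}^{n} w^(k*j) equals n if n | k, else 0.
Step 2: Here n = 11, k = 43
Step 3: Does n divide k? 11 | 43 -> False
Step 4: Sum = 0

0


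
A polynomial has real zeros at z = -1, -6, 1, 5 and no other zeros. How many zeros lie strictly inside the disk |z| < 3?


Step 1: Check each root:
  z = -1: |-1| = 1 < 3
  z = -6: |-6| = 6 >= 3
  z = 1: |1| = 1 < 3
  z = 5: |5| = 5 >= 3
Step 2: Count = 2

2


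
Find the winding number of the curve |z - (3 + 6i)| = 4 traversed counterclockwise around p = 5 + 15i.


Step 1: Center c = (3, 6), radius = 4
Step 2: |p - c|^2 = 2^2 + 9^2 = 85
Step 3: r^2 = 16
Step 4: |p-c| > r so winding number = 0

0


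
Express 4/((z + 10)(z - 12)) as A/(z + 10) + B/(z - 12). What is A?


Step 1: Multiply both sides by (z + 10) and set z = -10
Step 2: A = 4 / (-10 - 12)
Step 3: A = 4 / (-22)
Step 4: A = -2/11

-2/11


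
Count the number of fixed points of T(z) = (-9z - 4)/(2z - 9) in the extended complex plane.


Step 1: Fixed points satisfy T(z) = z
Step 2: 2z^2 + 4 = 0
Step 3: Discriminant = 0^2 - 4*2*4 = -32
Step 4: Number of fixed points = 2

2


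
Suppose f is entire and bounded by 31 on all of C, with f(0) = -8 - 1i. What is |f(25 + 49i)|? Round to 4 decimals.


Step 1: By Liouville's theorem, a bounded entire function is constant.
Step 2: f(z) = f(0) = -8 - 1i for all z.
Step 3: |f(w)| = |-8 - 1i| = sqrt(64 + 1)
Step 4: = 8.0623

8.0623
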